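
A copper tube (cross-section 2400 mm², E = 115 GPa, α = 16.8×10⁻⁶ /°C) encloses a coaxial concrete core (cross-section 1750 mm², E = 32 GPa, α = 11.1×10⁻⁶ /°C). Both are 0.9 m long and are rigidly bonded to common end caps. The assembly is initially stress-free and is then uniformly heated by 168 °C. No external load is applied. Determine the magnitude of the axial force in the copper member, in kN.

P ≈ 44.6 kN (compressive in the copper)

The copper has the larger α, so on heating it would change length more than the concrete if both were free. The rigid plates force a common final length, so the copper is put into compression and the concrete into tension, with equal and opposite forces P (no external load).
Equating the net (thermal + elastic) strains gives |α₁ − α₂|·ΔT = P·[1/(A₁E₁) + 1/(A₂E₂)].
|α₁ − α₂|·ΔT = 5.7×10⁻⁶ × 168 = 0.0009576.
1/(A₁E₁) + 1/(A₂E₂) = 1/(2400×115×10³) + 1/(1750×32×10³) = 2.148×10⁻⁸ N⁻¹.
P = 0.0009576 / 2.148×10⁻⁸ = 44580 N = 44.58 kN.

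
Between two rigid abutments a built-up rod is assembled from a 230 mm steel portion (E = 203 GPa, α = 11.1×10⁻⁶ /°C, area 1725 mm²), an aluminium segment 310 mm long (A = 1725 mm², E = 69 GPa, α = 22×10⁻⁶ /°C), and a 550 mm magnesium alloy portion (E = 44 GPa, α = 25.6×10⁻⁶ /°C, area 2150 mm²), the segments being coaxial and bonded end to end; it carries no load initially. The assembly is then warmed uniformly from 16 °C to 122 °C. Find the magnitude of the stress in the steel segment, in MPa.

σ ≈ 159 MPa (compressive)

If the supports were absent, the total length change would be Σ αᵢΔT Lᵢ = 11.1×10⁻⁶×106×230 + 22×10⁻⁶×106×310 + 25.6×10⁻⁶×106×550 = 2.486 mm.
The walls prevent any net length change, so an axial force P (same in every segment) develops. Compatibility: P · Σ Lᵢ/(AᵢEᵢ) = δ_free.
The series flexibility is Σ Lᵢ/(AᵢEᵢ) = 230/(1725×203×10³) + 310/(1725×69×10³) + 550/(2150×44×10³) = 9.075×10⁻⁶ mm/N.
P = 2.486 / 9.075×10⁻⁶ = 273900 N = 273.9 kN, compressive.
σ_{steel} = P / A = 273900 / 1725 = 158.8 MPa.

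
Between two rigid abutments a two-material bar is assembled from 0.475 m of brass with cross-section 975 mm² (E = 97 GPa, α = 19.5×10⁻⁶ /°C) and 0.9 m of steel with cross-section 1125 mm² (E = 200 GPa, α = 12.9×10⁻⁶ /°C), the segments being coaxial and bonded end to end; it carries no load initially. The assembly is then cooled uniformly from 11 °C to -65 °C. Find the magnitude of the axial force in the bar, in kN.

Free thermal contraction of the whole bar: Σ αᵢΔT Lᵢ = 19.5×10⁻⁶×76×475 + 12.9×10⁻⁶×76×900 = 1.586 mm.
Since the ends are fixed, an axial force P builds up, equal in every segment, with P · Σ Lᵢ/(AᵢEᵢ) = δ_free.
Σ Lᵢ/(AᵢEᵢ) = 475/(975×97×10³) + 900/(1125×200×10³) = 9.022×10⁻⁶ mm/N.
So P = 1.586 / 9.022×10⁻⁶ = 175.8 kN, tensile.

P ≈ 176 kN (tensile)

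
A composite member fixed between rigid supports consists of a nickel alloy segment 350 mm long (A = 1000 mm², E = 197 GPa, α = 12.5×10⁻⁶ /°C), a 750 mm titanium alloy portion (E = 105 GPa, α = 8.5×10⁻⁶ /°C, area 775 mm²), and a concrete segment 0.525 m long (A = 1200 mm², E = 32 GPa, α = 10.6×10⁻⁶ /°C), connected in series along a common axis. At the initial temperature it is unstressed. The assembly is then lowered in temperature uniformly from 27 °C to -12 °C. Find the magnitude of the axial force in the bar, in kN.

If the supports were absent, the total length change would be Σ αᵢΔT Lᵢ = 12.5×10⁻⁶×39×350 + 8.5×10⁻⁶×39×750 + 10.6×10⁻⁶×39×525 = 0.6363 mm.
Since the ends are fixed, an axial force P builds up, equal in every segment, with P · Σ Lᵢ/(AᵢEᵢ) = δ_free.
The series flexibility is Σ Lᵢ/(AᵢEᵢ) = 350/(1000×197×10³) + 750/(775×105×10³) + 525/(1200×32×10³) = 2.467×10⁻⁵ mm/N.
P = 0.6363 / 2.467×10⁻⁵ = 25800 N = 25.8 kN, tensile.

P ≈ 25.8 kN (tensile)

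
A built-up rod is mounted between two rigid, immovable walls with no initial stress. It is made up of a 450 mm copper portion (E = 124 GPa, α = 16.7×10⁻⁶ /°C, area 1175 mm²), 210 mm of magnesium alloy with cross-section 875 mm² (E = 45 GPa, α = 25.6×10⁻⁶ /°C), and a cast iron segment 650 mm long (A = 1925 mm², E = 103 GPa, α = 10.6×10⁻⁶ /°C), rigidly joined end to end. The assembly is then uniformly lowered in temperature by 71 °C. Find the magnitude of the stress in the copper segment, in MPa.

σ ≈ 102 MPa (tensile)

Free thermal contraction of the whole bar: Σ αᵢΔT Lᵢ = 16.7×10⁻⁶×71×450 + 25.6×10⁻⁶×71×210 + 10.6×10⁻⁶×71×650 = 1.404 mm.
The walls prevent any net length change, so an axial force P (same in every segment) develops. Compatibility: P · Σ Lᵢ/(AᵢEᵢ) = δ_free.
The series flexibility is Σ Lᵢ/(AᵢEᵢ) = 450/(1175×124×10³) + 210/(875×45×10³) + 650/(1925×103×10³) = 1.17×10⁻⁵ mm/N.
So P = 1.404 / 1.17×10⁻⁵ = 120 kN, tensile.
σ_{copper} = P / A = 120000 / 1175 = 102.2 MPa.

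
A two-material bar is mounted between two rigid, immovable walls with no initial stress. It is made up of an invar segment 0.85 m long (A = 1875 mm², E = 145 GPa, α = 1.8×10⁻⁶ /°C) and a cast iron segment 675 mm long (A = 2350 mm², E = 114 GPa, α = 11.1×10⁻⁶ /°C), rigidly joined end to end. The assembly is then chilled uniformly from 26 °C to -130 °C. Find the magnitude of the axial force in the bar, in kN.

P ≈ 249 kN (tensile)

With the walls removed the bar would change length by δ_free = Σ αᵢΔT Lᵢ = 1.8×10⁻⁶×156×850 + 11.1×10⁻⁶×156×675 = 1.408 mm.
The walls prevent any net length change, so an axial force P (same in every segment) develops. Compatibility: P · Σ Lᵢ/(AᵢEᵢ) = δ_free.
The series flexibility is Σ Lᵢ/(AᵢEᵢ) = 850/(1875×145×10³) + 675/(2350×114×10³) = 5.646×10⁻⁶ mm/N.
P = 1.408 / 5.646×10⁻⁶ = 249300 N = 249.3 kN, tensile.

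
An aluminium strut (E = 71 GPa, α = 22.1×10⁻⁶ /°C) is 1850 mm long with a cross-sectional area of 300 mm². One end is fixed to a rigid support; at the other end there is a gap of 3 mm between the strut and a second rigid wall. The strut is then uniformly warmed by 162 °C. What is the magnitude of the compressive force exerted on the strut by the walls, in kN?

P ≈ 41.7 kN

Unrestrained expansion: δ_free = αΔT L = 22.1×10⁻⁶ × 162 × 1850 = 6.623 mm.
After closing the 3 mm clearance, 6.623 − 3 = 3.623 mm of expansion remains to be suppressed by the wall.
That suppressed elongation corresponds to σ = E·Δ/L = 71×10³ × 3.623/1850 = 139.1 MPa.
Force on the wall = σA = 139.1 × 300 mm² = 41.72 kN.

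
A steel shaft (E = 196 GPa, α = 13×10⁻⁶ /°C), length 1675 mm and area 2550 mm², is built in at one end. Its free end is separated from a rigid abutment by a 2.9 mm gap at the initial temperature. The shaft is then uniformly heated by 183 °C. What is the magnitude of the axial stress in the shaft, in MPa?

σ ≈ 127 MPa (compressive)

Unrestrained expansion: δ_free = αΔT L = 13×10⁻⁶ × 183 × 1675 = 3.985 mm.
This exceeds the 2.9 mm gap, so the wall pushes back. The portion of expansion that must be recovered elastically is δ_free − gap = 3.985 − 2.9 = 1.085 mm.
Compatibility: PL/(AE) = 1.085 mm, so σ = P/A = E × (1.085/1675) = 126.9 MPa.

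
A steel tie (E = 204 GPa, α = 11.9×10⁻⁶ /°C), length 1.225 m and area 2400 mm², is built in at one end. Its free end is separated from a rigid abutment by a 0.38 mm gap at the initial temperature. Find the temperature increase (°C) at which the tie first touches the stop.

ΔT ≈ 26.1 °C

Contact occurs when the free expansion equals the gap: αΔT L = 0.38 mm.
So ΔT = g/(αL) = 0.38/(11.9×10⁻⁶ × 1225) = 26.07 °C.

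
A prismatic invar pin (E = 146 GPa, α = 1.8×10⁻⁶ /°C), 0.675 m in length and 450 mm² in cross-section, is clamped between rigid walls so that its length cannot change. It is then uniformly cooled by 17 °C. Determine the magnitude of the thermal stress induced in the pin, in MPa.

The supports are rigid, so the total axial strain is zero. The restrained thermal strain is ε = αΔT = 1.8×10⁻⁶ × 17 = 30.6×10⁻⁶.
σ = EαΔT = 146×10³ × 1.8×10⁻⁶ × 17 = 4.468 MPa (tensile; the pin is trying to contract).

σ ≈ 4.47 MPa (tensile)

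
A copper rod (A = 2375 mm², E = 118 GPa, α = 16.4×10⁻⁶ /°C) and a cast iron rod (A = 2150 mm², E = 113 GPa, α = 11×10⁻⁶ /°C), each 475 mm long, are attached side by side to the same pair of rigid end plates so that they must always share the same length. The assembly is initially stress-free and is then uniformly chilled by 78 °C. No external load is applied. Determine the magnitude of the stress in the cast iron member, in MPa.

Both members must finish at the same length. With the larger α, the copper tends to over-contract; the plates restrain it, putting the copper in tension and the cast iron in compression. With no external load the two internal forces are equal and opposite, magnitude P.
Equating the net (thermal + elastic) strains gives |α₁ − α₂|·ΔT = P·[1/(A₁E₁) + 1/(A₂E₂)].
|α₁ − α₂|·ΔT = 5.4×10⁻⁶ × 78 = 0.0004212.
1/(A₁E₁) + 1/(A₂E₂) = 1/(2375×118×10³) + 1/(2150×113×10³) = 7.684×10⁻⁹ N⁻¹.
So P = 0.0004212 / 7.684×10⁻⁹ = 54.81 kN.
σ_{cast iron} = P/A₂ = 54810/2150 = 25.49 MPa, compressive.

σ ≈ 25.5 MPa (compressive)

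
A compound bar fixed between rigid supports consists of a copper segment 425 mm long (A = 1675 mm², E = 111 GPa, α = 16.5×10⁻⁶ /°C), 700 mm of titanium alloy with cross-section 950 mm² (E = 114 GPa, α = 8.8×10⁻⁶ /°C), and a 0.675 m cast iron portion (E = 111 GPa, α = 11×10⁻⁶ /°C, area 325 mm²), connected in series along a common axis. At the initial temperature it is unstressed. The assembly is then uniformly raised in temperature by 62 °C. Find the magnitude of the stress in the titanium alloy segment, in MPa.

Free thermal expansion of the whole bar: Σ αᵢΔT Lᵢ = 16.5×10⁻⁶×62×425 + 8.8×10⁻⁶×62×700 + 11×10⁻⁶×62×675 = 1.277 mm.
Since the ends are fixed, an axial force P builds up, equal in every segment, with P · Σ Lᵢ/(AᵢEᵢ) = δ_free.
The series flexibility is Σ Lᵢ/(AᵢEᵢ) = 425/(1675×111×10³) + 700/(950×114×10³) + 675/(325×111×10³) = 2.746×10⁻⁵ mm/N.
Hence P = δ_free / Σ(L/AE) = 1.277/2.746×10⁻⁵ = 46.5 kN (compressive).
σ_{titanium alloy} = P / A = 46500 / 950 = 48.95 MPa.

σ ≈ 49 MPa (compressive)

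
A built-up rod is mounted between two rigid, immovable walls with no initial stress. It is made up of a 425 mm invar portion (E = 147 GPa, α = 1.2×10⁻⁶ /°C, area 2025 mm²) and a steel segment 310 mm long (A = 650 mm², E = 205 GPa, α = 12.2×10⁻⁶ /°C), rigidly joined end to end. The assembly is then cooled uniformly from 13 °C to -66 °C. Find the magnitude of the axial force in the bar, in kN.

With the walls removed the bar would change length by δ_free = Σ αᵢΔT Lᵢ = 1.2×10⁻⁶×79×425 + 12.2×10⁻⁶×79×310 = 0.3391 mm.
The walls prevent any net length change, so an axial force P (same in every segment) develops. Compatibility: P · Σ Lᵢ/(AᵢEᵢ) = δ_free.
Σ Lᵢ/(AᵢEᵢ) = 425/(2025×147×10³) + 310/(650×205×10³) = 3.754×10⁻⁶ mm/N.
Hence P = δ_free / Σ(L/AE) = 0.3391/3.754×10⁻⁶ = 90.32 kN (tensile).

P ≈ 90.3 kN (tensile)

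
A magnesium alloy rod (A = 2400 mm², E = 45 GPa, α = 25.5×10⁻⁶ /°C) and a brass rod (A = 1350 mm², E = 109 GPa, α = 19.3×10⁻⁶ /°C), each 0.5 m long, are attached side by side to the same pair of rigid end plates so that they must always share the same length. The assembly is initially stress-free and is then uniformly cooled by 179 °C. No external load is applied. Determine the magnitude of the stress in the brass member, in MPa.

σ ≈ 51.2 MPa (compressive)

Both members must finish at the same length. With the larger α, the magnesium alloy tends to over-contract; the plates restrain it, putting the magnesium alloy in tension and the brass in compression. With no external load the two internal forces are equal and opposite, magnitude P.
Setting the final lengths equal and cancelling L: (α₁ − α₂)ΔT = P/(A₁E₁) + P/(A₂E₂).
|α₁ − α₂|·ΔT = 6.2×10⁻⁶ × 179 = 0.00111.
1/(A₁E₁) + 1/(A₂E₂) = 1/(2400×45×10³) + 1/(1350×109×10³) = 1.606×10⁻⁸ N⁻¹.
P = 0.00111 / 1.606×10⁻⁸ = 69120 N = 69.12 kN.
σ_{brass} = P/A₂ = 69120/1350 = 51.2 MPa, compressive.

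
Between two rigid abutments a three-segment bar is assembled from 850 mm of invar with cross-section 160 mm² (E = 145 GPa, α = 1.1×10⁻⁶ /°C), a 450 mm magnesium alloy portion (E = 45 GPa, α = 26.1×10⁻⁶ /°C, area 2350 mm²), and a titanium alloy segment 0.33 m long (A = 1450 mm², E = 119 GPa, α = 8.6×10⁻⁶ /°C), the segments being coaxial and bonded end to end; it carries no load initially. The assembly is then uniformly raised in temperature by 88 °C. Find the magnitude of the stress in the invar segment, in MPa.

Free thermal expansion of the whole bar: Σ αᵢΔT Lᵢ = 1.1×10⁻⁶×88×850 + 26.1×10⁻⁶×88×450 + 8.6×10⁻⁶×88×330 = 1.366 mm.
The walls prevent any net length change, so an axial force P (same in every segment) develops. Compatibility: P · Σ Lᵢ/(AᵢEᵢ) = δ_free.
Σ Lᵢ/(AᵢEᵢ) = 850/(160×145×10³) + 450/(2350×45×10³) + 330/(1450×119×10³) = 4.281×10⁻⁵ mm/N.
Hence P = δ_free / Σ(L/AE) = 1.366/4.281×10⁻⁵ = 31.9 kN (compressive).
σ_{invar} = P / A = 31900 / 160 = 199.4 MPa.

σ ≈ 199 MPa (compressive)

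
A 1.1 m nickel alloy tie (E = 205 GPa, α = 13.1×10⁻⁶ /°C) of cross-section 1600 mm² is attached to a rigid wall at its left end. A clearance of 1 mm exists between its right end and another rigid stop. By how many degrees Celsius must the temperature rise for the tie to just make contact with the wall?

Contact occurs when the free expansion equals the gap: αΔT L = 1 mm.
ΔT = 1 / (13.1×10⁻⁶ × 1100) = 69.4 °C.

ΔT ≈ 69.4 °C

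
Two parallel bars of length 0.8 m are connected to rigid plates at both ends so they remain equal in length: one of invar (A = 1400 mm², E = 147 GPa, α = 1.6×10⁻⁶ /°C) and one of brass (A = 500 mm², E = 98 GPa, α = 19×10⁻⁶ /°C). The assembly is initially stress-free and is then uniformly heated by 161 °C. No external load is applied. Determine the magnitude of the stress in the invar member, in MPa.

σ ≈ 79.2 MPa (tensile)

Equilibrium of a rigid end plate with no external load gives equal and opposite internal forces ±P in the two members. Since α_{brass} > α_{invar}, heating drives the brass into compression and the invar into tension.
Compatibility of the two members (thermal + elastic change equal): (α₁ − α₂)ΔT = P·[1/(A₁E₁) + 1/(A₂E₂)].
|α₁ − α₂|·ΔT = 17.4×10⁻⁶ × 161 = 0.002801.
1/(A₁E₁) + 1/(A₂E₂) = 1/(1400×147×10³) + 1/(500×98×10³) = 2.527×10⁻⁸ N⁻¹.
So P = 0.002801 / 2.527×10⁻⁸ = 110.9 kN.
σ_{invar} = P/A₁ = 110900/1400 = 79.19 MPa, tensile.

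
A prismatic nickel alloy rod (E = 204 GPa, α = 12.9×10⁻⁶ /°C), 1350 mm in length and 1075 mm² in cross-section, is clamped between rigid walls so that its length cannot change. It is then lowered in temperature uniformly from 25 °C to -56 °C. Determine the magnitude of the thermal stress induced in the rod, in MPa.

σ ≈ 213 MPa (tensile)

The supports are rigid, so the total axial strain is zero. The restrained thermal strain is ε = αΔT = 12.9×10⁻⁶ × 81 = 1044.9×10⁻⁶.
σ = EαΔT = 204×10³ × 12.9×10⁻⁶ × 81 = 213.2 MPa (tensile; the rod is trying to contract).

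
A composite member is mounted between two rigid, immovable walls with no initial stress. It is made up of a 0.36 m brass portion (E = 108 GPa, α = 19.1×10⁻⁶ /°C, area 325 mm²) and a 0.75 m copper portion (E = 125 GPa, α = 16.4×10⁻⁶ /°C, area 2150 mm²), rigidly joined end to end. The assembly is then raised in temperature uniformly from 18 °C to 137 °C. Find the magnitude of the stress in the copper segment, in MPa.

σ ≈ 81.3 MPa (compressive)

Free thermal expansion of the whole bar: Σ αᵢΔT Lᵢ = 19.1×10⁻⁶×119×360 + 16.4×10⁻⁶×119×750 = 2.282 mm.
Since the ends are fixed, an axial force P builds up, equal in every segment, with P · Σ Lᵢ/(AᵢEᵢ) = δ_free.
The series flexibility is Σ Lᵢ/(AᵢEᵢ) = 360/(325×108×10³) + 750/(2150×125×10³) = 1.305×10⁻⁵ mm/N.
P = 2.282 / 1.305×10⁻⁵ = 174900 N = 174.9 kN, compressive.
σ_{copper} = P / A = 174900 / 2150 = 81.35 MPa.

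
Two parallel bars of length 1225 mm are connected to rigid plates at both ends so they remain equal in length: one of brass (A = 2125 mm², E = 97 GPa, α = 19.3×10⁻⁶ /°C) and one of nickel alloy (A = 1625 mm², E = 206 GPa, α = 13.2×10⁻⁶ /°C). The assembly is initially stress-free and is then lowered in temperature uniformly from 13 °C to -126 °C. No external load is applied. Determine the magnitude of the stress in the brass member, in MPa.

σ ≈ 50.9 MPa (tensile)

Both members must finish at the same length. With the larger α, the brass tends to over-contract; the plates restrain it, putting the brass in tension and the nickel alloy in compression. With no external load the two internal forces are equal and opposite, magnitude P.
Setting the final lengths equal and cancelling L: (α₁ − α₂)ΔT = P/(A₁E₁) + P/(A₂E₂).
|α₁ − α₂|·ΔT = 6.1×10⁻⁶ × 139 = 0.0008479.
1/(A₁E₁) + 1/(A₂E₂) = 1/(2125×97×10³) + 1/(1625×206×10³) = 7.839×10⁻⁹ N⁻¹.
P = 0.0008479 / 7.839×10⁻⁹ = 108200 N = 108.2 kN.
σ_{brass} = P/A₁ = 108200/2125 = 50.9 MPa, tensile.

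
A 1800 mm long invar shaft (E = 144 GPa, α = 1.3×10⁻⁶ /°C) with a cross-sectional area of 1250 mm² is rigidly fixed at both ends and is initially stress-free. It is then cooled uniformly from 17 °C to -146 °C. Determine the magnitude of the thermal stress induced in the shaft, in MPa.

Because both ends are immovable the net strain is zero, and the suppressed thermal strain is αΔT = 1.3×10⁻⁶ × 163 = 211.9×10⁻⁶.
σ = EαΔT = 144×10³ × 1.3×10⁻⁶ × 163 = 30.51 MPa (tensile; the shaft is trying to contract).

σ ≈ 30.5 MPa (tensile)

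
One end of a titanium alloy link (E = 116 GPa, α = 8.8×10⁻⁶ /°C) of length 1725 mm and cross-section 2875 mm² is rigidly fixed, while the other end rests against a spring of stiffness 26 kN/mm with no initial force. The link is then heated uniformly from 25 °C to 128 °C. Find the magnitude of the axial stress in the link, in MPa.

σ ≈ 12.5 MPa (compressive)

The unrestrained thermal change is αΔT L = 8.8×10⁻⁶ × 103 × 1725 = 1.564 mm.
With a force P in the spring, the elastic change of the link is PL/(AE) and that of the spring is P/k; compatibility requires their sum to equal δ_free.
P [ L/(AE) + 1/k ] = δ_free → P [ 1725/(2875×116×10³) + 1/(26×10³) ] = 1.564.
P = 1.564 / 4.363×10⁻⁵ = 35830 N.
σ = P/A = 35830/2875 = 12.46 MPa.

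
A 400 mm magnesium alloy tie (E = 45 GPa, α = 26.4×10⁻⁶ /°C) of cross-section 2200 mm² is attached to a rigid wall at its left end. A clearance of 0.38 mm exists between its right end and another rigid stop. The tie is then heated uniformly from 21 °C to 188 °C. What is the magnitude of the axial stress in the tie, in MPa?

σ ≈ 156 MPa (compressive)

Free thermal elongation = αΔT L = 26.4×10⁻⁶ × 167 × 400 = 1.764 mm.
This exceeds the 0.38 mm gap, so the wall pushes back. The portion of expansion that must be recovered elastically is δ_free − gap = 1.764 − 0.38 = 1.384 mm.
So σ = E(δ_free − g)/L = 45×10³ × 1.384/400 = 155.6 MPa.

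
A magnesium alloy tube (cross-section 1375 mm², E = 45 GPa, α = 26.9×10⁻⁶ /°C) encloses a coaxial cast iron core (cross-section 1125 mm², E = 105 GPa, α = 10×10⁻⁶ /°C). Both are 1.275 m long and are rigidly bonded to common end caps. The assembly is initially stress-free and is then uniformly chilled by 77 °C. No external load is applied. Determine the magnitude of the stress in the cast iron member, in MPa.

σ ≈ 47 MPa (compressive)

Equilibrium of a rigid end plate with no external load gives equal and opposite internal forces ±P in the two members. Since α_{magnesium alloy} > α_{cast iron}, cooling drives the magnesium alloy into tension and the cast iron into compression.
Compatibility of the two members (thermal + elastic change equal): (α₁ − α₂)ΔT = P·[1/(A₁E₁) + 1/(A₂E₂)].
|α₁ − α₂|·ΔT = 16.9×10⁻⁶ × 77 = 0.001301.
1/(A₁E₁) + 1/(A₂E₂) = 1/(1375×45×10³) + 1/(1125×105×10³) = 2.463×10⁻⁸ N⁻¹.
P = 0.001301 / 2.463×10⁻⁸ = 52840 N = 52.84 kN.
σ_{cast iron} = P/A₂ = 52840/1125 = 46.97 MPa, compressive.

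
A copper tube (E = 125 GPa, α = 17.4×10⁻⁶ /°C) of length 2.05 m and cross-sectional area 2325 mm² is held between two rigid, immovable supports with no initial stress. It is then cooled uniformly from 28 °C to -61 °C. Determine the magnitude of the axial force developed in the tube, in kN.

P ≈ 450 kN (tensile)

Full restraint means ε = 0, so the stress is σ = EαΔT = 125×10³ × 17.4×10⁻⁶ × 89 = 193.6 MPa.
Axial force P = σA = 193.6 × 2325 = 450100 N = 450.1 kN, tensile.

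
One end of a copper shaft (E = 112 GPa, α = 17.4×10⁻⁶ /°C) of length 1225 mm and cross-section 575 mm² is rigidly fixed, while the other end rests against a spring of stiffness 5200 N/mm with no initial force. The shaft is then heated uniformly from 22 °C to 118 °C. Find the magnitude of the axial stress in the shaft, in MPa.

σ ≈ 16.8 MPa (compressive)

The unrestrained thermal change is αΔT L = 17.4×10⁻⁶ × 96 × 1225 = 2.046 mm.
Let P be the compressive force at the spring. The shaft shortens elastically by PL/(AE) and the spring compresses by P/k; together these equal δ_free.
So P = δ_free / [L/(AE) + 1/k] = 2.046 / [ 1225/(575×112×10³) + 1/(5200) ].
P = 2.046 / 0.0002113 = 9683 N.
σ = P/A = 9683/575 = 16.84 MPa.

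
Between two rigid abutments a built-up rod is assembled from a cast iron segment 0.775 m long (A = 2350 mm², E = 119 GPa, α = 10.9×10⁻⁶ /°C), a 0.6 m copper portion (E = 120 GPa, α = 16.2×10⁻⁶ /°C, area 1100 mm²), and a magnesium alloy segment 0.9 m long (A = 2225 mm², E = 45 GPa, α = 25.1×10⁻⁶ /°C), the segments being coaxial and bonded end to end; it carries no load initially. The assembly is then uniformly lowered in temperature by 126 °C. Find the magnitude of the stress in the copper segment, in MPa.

If the supports were absent, the total length change would be Σ αᵢΔT Lᵢ = 10.9×10⁻⁶×126×775 + 16.2×10⁻⁶×126×600 + 25.1×10⁻⁶×126×900 = 5.135 mm.
The walls prevent any net length change, so an axial force P (same in every segment) develops. Compatibility: P · Σ Lᵢ/(AᵢEᵢ) = δ_free.
Σ Lᵢ/(AᵢEᵢ) = 775/(2350×119×10³) + 600/(1100×120×10³) + 900/(2225×45×10³) = 1.631×10⁻⁵ mm/N.
Hence P = δ_free / Σ(L/AE) = 5.135/1.631×10⁻⁵ = 315 kN (tensile).
σ_{copper} = P / A = 315000 / 1100 = 286.3 MPa.

σ ≈ 286 MPa (tensile)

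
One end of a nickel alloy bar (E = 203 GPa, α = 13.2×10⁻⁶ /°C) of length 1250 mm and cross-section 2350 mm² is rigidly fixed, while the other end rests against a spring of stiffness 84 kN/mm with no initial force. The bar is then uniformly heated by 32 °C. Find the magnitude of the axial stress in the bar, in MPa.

The unrestrained thermal change is αΔT L = 13.2×10⁻⁶ × 32 × 1250 = 0.528 mm.
Let P be the compressive force at the spring. The bar shortens elastically by PL/(AE) and the spring compresses by P/k; together these equal δ_free.
P [ L/(AE) + 1/k ] = δ_free → P [ 1250/(2350×203×10³) + 1/(84×10³) ] = 0.528.
P = 0.528 / 1.453×10⁻⁵ = 36350 N.
σ = P/A = 36350/2350 = 15.47 MPa.

σ ≈ 15.5 MPa (compressive)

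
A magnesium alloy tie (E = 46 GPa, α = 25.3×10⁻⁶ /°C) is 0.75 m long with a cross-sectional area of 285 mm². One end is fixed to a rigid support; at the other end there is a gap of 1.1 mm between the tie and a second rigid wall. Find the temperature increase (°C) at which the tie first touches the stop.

The gap closes when αΔT L = 1.1 mm, since the tie is still unstressed at that instant.
So ΔT = g/(αL) = 1.1/(25.3×10⁻⁶ × 750) = 57.97 °C.

ΔT ≈ 58 °C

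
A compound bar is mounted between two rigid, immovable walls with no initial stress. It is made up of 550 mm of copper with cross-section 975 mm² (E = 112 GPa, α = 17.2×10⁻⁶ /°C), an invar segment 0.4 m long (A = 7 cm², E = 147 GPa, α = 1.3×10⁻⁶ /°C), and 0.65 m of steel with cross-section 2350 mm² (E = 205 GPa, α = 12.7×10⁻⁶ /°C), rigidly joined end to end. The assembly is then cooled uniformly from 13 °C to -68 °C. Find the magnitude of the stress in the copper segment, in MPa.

Free thermal contraction of the whole bar: Σ αᵢΔT Lᵢ = 17.2×10⁻⁶×81×550 + 1.3×10⁻⁶×81×400 + 12.7×10⁻⁶×81×650 = 1.477 mm.
The walls prevent any net length change, so an axial force P (same in every segment) develops. Compatibility: P · Σ Lᵢ/(AᵢEᵢ) = δ_free.
Σ Lᵢ/(AᵢEᵢ) = 550/(975×112×10³) + 400/(700×147×10³) + 650/(2350×205×10³) = 1.027×10⁻⁵ mm/N.
P = 1.477 / 1.027×10⁻⁵ = 143800 N = 143.8 kN, tensile.
σ_{copper} = P / A = 143800 / 975 = 147.5 MPa.

σ ≈ 147 MPa (tensile)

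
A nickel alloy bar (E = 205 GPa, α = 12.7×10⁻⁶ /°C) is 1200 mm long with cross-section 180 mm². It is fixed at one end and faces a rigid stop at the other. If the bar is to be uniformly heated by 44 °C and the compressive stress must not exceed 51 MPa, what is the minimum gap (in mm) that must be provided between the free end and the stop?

g ≈ 0.372 mm

Free expansion if unrestrained: δ_free = αΔT L = 12.7×10⁻⁶ × 44 × 1200 = 0.6706 mm.
A stress of 51 MPa corresponds to the wall pushing the bar back by σL/E = 51×1200/(205×10³) = 0.2985 mm.
The gap must absorb the remainder: g_min = 0.6706 − 0.2985 = 0.372 mm.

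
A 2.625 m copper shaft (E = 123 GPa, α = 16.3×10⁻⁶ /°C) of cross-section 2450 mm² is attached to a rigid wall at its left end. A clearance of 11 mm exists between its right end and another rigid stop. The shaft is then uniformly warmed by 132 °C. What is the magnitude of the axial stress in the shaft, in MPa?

Free thermal elongation = αΔT L = 16.3×10⁻⁶ × 132 × 2625 = 5.648 mm.
Since δ_free = 5.65 mm is less than the 11 mm gap, the shaft never touches the wall. No axial force develops.

σ ≈ 0 MPa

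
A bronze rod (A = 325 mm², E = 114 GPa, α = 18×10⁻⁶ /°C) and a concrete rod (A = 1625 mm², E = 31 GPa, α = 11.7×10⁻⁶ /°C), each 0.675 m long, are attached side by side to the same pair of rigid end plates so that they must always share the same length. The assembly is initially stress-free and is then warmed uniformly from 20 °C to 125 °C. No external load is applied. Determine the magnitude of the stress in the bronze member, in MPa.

σ ≈ 43.5 MPa (compressive)

Both members must finish at the same length. With the larger α, the bronze tends to over-expand; the plates restrain it, putting the bronze in compression and the concrete in tension. With no external load the two internal forces are equal and opposite, magnitude P.
Equating the net (thermal + elastic) strains gives |α₁ − α₂|·ΔT = P·[1/(A₁E₁) + 1/(A₂E₂)].
|α₁ − α₂|·ΔT = 6.3×10⁻⁶ × 105 = 0.0006615.
1/(A₁E₁) + 1/(A₂E₂) = 1/(325×114×10³) + 1/(1625×31×10³) = 4.684×10⁻⁸ N⁻¹.
So P = 0.0006615 / 4.684×10⁻⁸ = 14.12 kN.
σ_{bronze} = P/A₁ = 14120/325 = 43.45 MPa, compressive.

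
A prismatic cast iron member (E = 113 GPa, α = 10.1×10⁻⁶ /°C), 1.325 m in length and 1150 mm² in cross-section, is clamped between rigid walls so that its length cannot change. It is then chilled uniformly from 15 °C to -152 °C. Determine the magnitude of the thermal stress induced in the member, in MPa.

Because both ends are immovable the net strain is zero, and the suppressed thermal strain is αΔT = 10.1×10⁻⁶ × 167 = 1686.7×10⁻⁶.
σ = EαΔT = 113×10³ × 10.1×10⁻⁶ × 167 = 190.6 MPa (tensile; the member is trying to contract).

σ ≈ 191 MPa (tensile)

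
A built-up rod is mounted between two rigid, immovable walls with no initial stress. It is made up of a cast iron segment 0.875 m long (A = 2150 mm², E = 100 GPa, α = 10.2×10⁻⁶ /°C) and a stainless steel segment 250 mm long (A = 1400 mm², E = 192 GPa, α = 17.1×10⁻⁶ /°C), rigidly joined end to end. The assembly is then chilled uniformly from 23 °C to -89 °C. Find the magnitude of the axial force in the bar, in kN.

P ≈ 296 kN (tensile)

With the walls removed the bar would change length by δ_free = Σ αᵢΔT Lᵢ = 10.2×10⁻⁶×112×875 + 17.1×10⁻⁶×112×250 = 1.478 mm.
The rigid supports impose zero overall length change; the single axial force P common to all segments must satisfy P Σ Lᵢ/(AᵢEᵢ) = δ_free.
The series flexibility is Σ Lᵢ/(AᵢEᵢ) = 875/(2150×100×10³) + 250/(1400×192×10³) = 5×10⁻⁶ mm/N.
P = 1.478 / 5×10⁻⁶ = 295700 N = 295.7 kN, tensile.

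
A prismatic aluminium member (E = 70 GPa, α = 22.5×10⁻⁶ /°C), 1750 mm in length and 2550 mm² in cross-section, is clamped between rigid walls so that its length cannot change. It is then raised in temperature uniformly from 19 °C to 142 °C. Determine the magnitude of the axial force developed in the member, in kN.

With zero net strain, σ = E·αΔT = 70 GPa × 22.5×10⁻⁶ × 123 = 193.7 MPa.
P = AEαΔT = 2550 × 70×10³ × 22.5×10⁻⁶ × 123 = 494 kN (compressive).

P ≈ 494 kN (compressive)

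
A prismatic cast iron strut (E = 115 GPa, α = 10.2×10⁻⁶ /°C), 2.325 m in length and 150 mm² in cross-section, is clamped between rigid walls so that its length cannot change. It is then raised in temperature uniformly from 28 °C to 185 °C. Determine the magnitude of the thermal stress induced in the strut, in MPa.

Because both ends are immovable the net strain is zero, and the suppressed thermal strain is αΔT = 10.2×10⁻⁶ × 157 = 1601.4×10⁻⁶.
The stress required to suppress this strain is σ = Eε = 115×10³ × 1601.4×10⁻⁶ = 184.2 MPa, compressive since the strut is trying to expand.

σ ≈ 184 MPa (compressive)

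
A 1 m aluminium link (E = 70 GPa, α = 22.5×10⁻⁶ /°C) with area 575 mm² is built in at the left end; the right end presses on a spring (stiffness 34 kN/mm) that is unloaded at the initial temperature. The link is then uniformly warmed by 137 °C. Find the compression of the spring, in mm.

If the spring were absent the link would lengthen by αΔT L = 22.5×10⁻⁶ × 137 × 1000 = 3.082 mm.
Let P be the compressive force at the spring. The link shortens elastically by PL/(AE) and the spring compresses by P/k; together these equal δ_free.
So P = δ_free / [L/(AE) + 1/k] = 3.082 / [ 1000/(575×70×10³) + 1/(34×10³) ].
P = 3.082 / 5.426×10⁻⁵ = 56810 N.
Spring compression = P/k = 56810/(34×10³) = 1.671 mm.

δ ≈ 1.67 mm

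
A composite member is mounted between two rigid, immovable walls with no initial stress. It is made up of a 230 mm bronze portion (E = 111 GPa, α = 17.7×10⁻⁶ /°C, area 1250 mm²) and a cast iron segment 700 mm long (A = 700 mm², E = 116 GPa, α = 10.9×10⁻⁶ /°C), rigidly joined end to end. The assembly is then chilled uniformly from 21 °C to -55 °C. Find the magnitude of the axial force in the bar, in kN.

With the walls removed the bar would change length by δ_free = Σ αᵢΔT Lᵢ = 17.7×10⁻⁶×76×230 + 10.9×10⁻⁶×76×700 = 0.8893 mm.
Since the ends are fixed, an axial force P builds up, equal in every segment, with P · Σ Lᵢ/(AᵢEᵢ) = δ_free.
Σ Lᵢ/(AᵢEᵢ) = 230/(1250×111×10³) + 700/(700×116×10³) = 1.028×10⁻⁵ mm/N.
P = 0.8893 / 1.028×10⁻⁵ = 86520 N = 86.52 kN, tensile.

P ≈ 86.5 kN (tensile)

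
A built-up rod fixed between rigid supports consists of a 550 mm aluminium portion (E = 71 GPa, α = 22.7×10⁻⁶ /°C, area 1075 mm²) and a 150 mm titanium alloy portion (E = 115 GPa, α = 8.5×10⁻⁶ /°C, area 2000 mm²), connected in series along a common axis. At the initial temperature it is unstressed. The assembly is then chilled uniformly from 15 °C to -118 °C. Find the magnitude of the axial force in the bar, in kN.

Free thermal contraction of the whole bar: Σ αᵢΔT Lᵢ = 22.7×10⁻⁶×133×550 + 8.5×10⁻⁶×133×150 = 1.83 mm.
The walls prevent any net length change, so an axial force P (same in every segment) develops. Compatibility: P · Σ Lᵢ/(AᵢEᵢ) = δ_free.
Σ Lᵢ/(AᵢEᵢ) = 550/(1075×71×10³) + 150/(2000×115×10³) = 7.858×10⁻⁶ mm/N.
So P = 1.83 / 7.858×10⁻⁶ = 232.9 kN, tensile.

P ≈ 233 kN (tensile)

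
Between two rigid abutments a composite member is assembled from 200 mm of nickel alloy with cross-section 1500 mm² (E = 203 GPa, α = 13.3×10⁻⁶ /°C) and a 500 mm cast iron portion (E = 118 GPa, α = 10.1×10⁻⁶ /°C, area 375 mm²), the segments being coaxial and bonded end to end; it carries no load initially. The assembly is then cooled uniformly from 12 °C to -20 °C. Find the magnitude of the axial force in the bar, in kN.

Free thermal contraction of the whole bar: Σ αᵢΔT Lᵢ = 13.3×10⁻⁶×32×200 + 10.1×10⁻⁶×32×500 = 0.2467 mm.
Since the ends are fixed, an axial force P builds up, equal in every segment, with P · Σ Lᵢ/(AᵢEᵢ) = δ_free.
Σ Lᵢ/(AᵢEᵢ) = 200/(1500×203×10³) + 500/(375×118×10³) = 1.196×10⁻⁵ mm/N.
Hence P = δ_free / Σ(L/AE) = 0.2467/1.196×10⁻⁵ = 20.64 kN (tensile).

P ≈ 20.6 kN (tensile)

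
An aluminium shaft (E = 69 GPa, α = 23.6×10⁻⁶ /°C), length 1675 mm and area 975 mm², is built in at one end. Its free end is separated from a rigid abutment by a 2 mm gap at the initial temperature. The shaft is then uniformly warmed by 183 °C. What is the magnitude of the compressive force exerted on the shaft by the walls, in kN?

P ≈ 210 kN

Unrestrained expansion: δ_free = αΔT L = 23.6×10⁻⁶ × 183 × 1675 = 7.234 mm.
The gap closes (δ_free > 2 mm) and the wall then resists a further 7.234 − 2 = 5.234 mm of expansion.
So σ = E(δ_free − g)/L = 69×10³ × 5.234/1675 = 215.6 MPa.
P = σA = 215.6 × 975 = 210.2 kN.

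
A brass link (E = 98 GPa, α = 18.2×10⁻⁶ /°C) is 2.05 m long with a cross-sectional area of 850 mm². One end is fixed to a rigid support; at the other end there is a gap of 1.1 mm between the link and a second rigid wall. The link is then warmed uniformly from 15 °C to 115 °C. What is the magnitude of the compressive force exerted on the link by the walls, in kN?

If the wall were absent the link would grow by αΔT L = 18.2×10⁻⁶ × 100 × 2050 = 3.731 mm.
The gap closes (δ_free > 1.1 mm) and the wall then resists a further 3.731 − 1.1 = 2.631 mm of expansion.
Compatibility: PL/(AE) = 2.631 mm, so σ = P/A = E × (2.631/2050) = 125.8 MPa.
Force on the wall = σA = 125.8 × 850 mm² = 106.9 kN.

P ≈ 107 kN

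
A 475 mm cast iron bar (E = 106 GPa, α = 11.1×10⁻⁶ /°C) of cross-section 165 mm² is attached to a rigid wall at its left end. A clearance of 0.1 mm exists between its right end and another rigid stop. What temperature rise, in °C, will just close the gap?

ΔT ≈ 19 °C

The gap closes when αΔT L = 0.1 mm, since the bar is still unstressed at that instant.
So ΔT = g/(αL) = 0.1/(11.1×10⁻⁶ × 475) = 18.97 °C.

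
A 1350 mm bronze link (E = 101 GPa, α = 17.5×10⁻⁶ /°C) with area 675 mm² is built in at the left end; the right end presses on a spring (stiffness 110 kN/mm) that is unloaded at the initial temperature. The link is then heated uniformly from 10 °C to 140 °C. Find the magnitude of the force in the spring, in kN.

P ≈ 106 kN

The unrestrained thermal change is αΔT L = 17.5×10⁻⁶ × 130 × 1350 = 3.071 mm.
Let P be the compressive force at the spring. The link shortens elastically by PL/(AE) and the spring compresses by P/k; together these equal δ_free.
So P = δ_free / [L/(AE) + 1/k] = 3.071 / [ 1350/(675×101×10³) + 1/(110×10³) ].
P = 3.071 / 2.889×10⁻⁵ = 106300 N.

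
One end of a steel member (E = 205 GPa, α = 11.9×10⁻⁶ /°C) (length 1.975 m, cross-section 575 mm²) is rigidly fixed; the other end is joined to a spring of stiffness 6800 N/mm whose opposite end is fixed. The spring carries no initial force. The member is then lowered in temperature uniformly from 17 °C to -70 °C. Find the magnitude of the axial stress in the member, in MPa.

σ ≈ 21.7 MPa (tensile)

Free thermal contraction: δ_free = αΔT L = 11.9×10⁻⁶ × 87 × 1975 = 2.045 mm.
With a force P in the spring, the elastic change of the member is PL/(AE) and that of the spring is P/k; compatibility requires their sum to equal δ_free.
P [ L/(AE) + 1/k ] = δ_free → P [ 1975/(575×205×10³) + 1/(6800) ] = 2.045.
P = 2.045 / 0.0001638 = 12480 N.
σ = P/A = 12480/575 = 21.71 MPa.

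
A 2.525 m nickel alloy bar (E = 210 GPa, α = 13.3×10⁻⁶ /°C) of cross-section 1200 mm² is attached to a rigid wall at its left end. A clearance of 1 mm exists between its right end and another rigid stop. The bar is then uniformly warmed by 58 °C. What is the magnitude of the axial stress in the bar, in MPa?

Free thermal elongation = αΔT L = 13.3×10⁻⁶ × 58 × 2525 = 1.948 mm.
This exceeds the 1 mm gap, so the wall pushes back. The portion of expansion that must be recovered elastically is δ_free − gap = 1.948 − 1 = 0.9478 mm.
Compatibility: PL/(AE) = 0.9478 mm, so σ = P/A = E × (0.9478/2525) = 78.83 MPa.

σ ≈ 78.8 MPa (compressive)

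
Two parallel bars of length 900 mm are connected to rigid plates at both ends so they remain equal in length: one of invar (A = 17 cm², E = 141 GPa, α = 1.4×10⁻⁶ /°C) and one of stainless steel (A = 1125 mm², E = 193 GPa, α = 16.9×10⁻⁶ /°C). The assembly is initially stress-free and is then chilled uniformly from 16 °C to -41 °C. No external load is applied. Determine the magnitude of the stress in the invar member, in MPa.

σ ≈ 59.2 MPa (compressive)

Equilibrium of a rigid end plate with no external load gives equal and opposite internal forces ±P in the two members. Since α_{stainless steel} > α_{invar}, cooling drives the stainless steel into tension and the invar into compression.
Equating the net (thermal + elastic) strains gives |α₁ − α₂|·ΔT = P·[1/(A₁E₁) + 1/(A₂E₂)].
|α₁ − α₂|·ΔT = 15.5×10⁻⁶ × 57 = 0.0008835.
1/(A₁E₁) + 1/(A₂E₂) = 1/(1700×141×10³) + 1/(1125×193×10³) = 8.778×10⁻⁹ N⁻¹.
So P = 0.0008835 / 8.778×10⁻⁹ = 100.7 kN.
σ_{invar} = P/A₁ = 100700/1700 = 59.21 MPa, compressive.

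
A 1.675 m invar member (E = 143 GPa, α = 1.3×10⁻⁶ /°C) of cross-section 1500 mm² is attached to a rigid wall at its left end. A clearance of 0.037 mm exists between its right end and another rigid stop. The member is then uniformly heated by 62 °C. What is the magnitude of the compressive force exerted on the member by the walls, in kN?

P ≈ 12.6 kN

If the wall were absent the member would grow by αΔT L = 1.3×10⁻⁶ × 62 × 1675 = 0.135 mm.
This exceeds the 0.037 mm gap, so the wall pushes back. The portion of expansion that must be recovered elastically is δ_free − gap = 0.135 − 0.037 = 0.09801 mm.
That suppressed elongation corresponds to σ = E·Δ/L = 143×10³ × 0.09801/1675 = 8.367 MPa.
P = σA = 8.367 × 1500 = 12.55 kN.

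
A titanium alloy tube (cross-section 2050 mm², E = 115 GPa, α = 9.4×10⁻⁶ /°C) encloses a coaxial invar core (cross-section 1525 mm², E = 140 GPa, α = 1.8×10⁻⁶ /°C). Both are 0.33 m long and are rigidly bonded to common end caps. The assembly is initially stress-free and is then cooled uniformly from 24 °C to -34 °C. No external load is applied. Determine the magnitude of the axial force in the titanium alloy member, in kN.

Both members must finish at the same length. With the larger α, the titanium alloy tends to over-contract; the plates restrain it, putting the titanium alloy in tension and the invar in compression. With no external load the two internal forces are equal and opposite, magnitude P.
Setting the final lengths equal and cancelling L: (α₁ − α₂)ΔT = P/(A₁E₁) + P/(A₂E₂).
|α₁ − α₂|·ΔT = 7.6×10⁻⁶ × 58 = 0.0004408.
1/(A₁E₁) + 1/(A₂E₂) = 1/(2050×115×10³) + 1/(1525×140×10³) = 8.926×10⁻⁹ N⁻¹.
So P = 0.0004408 / 8.926×10⁻⁹ = 49.39 kN.

P ≈ 49.4 kN (tensile in the titanium alloy)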